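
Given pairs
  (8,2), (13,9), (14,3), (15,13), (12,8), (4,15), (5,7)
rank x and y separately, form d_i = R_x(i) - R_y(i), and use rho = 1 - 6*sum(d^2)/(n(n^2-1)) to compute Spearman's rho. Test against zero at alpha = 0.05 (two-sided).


Step 1: Rank x and y separately (midranks; no ties here).
rank(x): 8->3, 13->5, 14->6, 15->7, 12->4, 4->1, 5->2
rank(y): 2->1, 9->5, 3->2, 13->6, 8->4, 15->7, 7->3
Step 2: d_i = R_x(i) - R_y(i); compute d_i^2.
  (3-1)^2=4, (5-5)^2=0, (6-2)^2=16, (7-6)^2=1, (4-4)^2=0, (1-7)^2=36, (2-3)^2=1
sum(d^2) = 58.
Step 3: rho = 1 - 6*58 / (7*(7^2 - 1)) = 1 - 348/336 = -0.035714.
Step 4: Under H0, t = rho * sqrt((n-2)/(1-rho^2)) = -0.0799 ~ t(5).
Step 5: Two-sided p-value from the t-distribution with 5 df = 0.939408.
Step 6: alpha = 0.05. fail to reject H0.

rho = -0.0357, p = 0.939408, fail to reject H0 at alpha = 0.05.


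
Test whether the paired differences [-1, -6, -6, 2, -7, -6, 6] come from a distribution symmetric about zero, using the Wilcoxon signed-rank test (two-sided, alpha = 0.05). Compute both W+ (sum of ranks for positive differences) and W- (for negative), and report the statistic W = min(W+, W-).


Step 1: Drop any zero differences (none here) and take |d_i|.
|d| = [1, 6, 6, 2, 7, 6, 6]
Step 2: Midrank |d_i| (ties get averaged ranks).
ranks: |1|->1, |6|->4.5, |6|->4.5, |2|->2, |7|->7, |6|->4.5, |6|->4.5
Step 3: Attach original signs; sum ranks with positive sign and with negative sign.
W+ = 2 + 4.5 = 6.5
W- = 1 + 4.5 + 4.5 + 7 + 4.5 = 21.5
(Check: W+ + W- = 28 should equal n(n+1)/2 = 28.)
Step 4: Test statistic W = min(W+, W-) = 6.5.
Step 5: Ties in |d|, so use the tie-corrected normal approximation.
        E[W] = n(n+1)/4 = 7*8/4 = 14.
        Tie groups: |d|=6 (t=4); sum(t^3 - t) = 60.
        Var[W] = n(n+1)(2n+1)/24 - sum(t^3-t)/48 = 840/24 - 60/48 = 33.75.
        z = (W - E[W]) / sqrt(Var[W]) = (6.5 - 14) / 5.8095 = -1.2910.
        Two-sided p = 2*Phi(z) = 0.196706.
Step 6: alpha = 0.05. fail to reject H0.

W+ = 6.5, W- = 21.5, W = min = 6.5, p = 0.196706, fail to reject H0.


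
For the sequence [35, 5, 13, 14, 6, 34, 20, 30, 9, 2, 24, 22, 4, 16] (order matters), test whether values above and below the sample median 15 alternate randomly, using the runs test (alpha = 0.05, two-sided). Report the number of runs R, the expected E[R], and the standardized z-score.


Step 1: Compute median = 15; label A = above, B = below.
Labels in order: ABBBBAAABBAABA  (n_A = 7, n_B = 7)
Step 2: Count runs R = 7.
Step 3: Under H0 (random ordering), E[R] = 2*n_A*n_B/(n_A+n_B) + 1 = 2*7*7/14 + 1 = 8.0000.
        Var[R] = 2*n_A*n_B*(2*n_A*n_B - n_A - n_B) / ((n_A+n_B)^2 * (n_A+n_B-1)) = 8232/2548 = 3.2308.
        SD[R] = 1.7974.
Step 4: Continuity-corrected z = (R + 0.5 - E[R]) / SD[R] = (7 + 0.5 - 8.0000) / 1.7974 = -0.2782.
Step 5: Two-sided p-value via normal approximation = 2*(1 - Phi(|z|)) = 0.780879.
Step 6: alpha = 0.05. fail to reject H0.

R = 7, z = -0.2782, p = 0.780879, fail to reject H0.


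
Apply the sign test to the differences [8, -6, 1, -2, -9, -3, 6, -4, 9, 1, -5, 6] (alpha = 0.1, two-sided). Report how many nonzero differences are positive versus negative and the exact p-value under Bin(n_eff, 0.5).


Step 1: Discard zero differences. Original n = 12; n_eff = number of nonzero differences = 12.
Nonzero differences (with sign): +8, -6, +1, -2, -9, -3, +6, -4, +9, +1, -5, +6
Step 2: Count signs: positive = 6, negative = 6.
Step 3: Under H0: P(positive) = 0.5, so the number of positives S ~ Bin(12, 0.5).
Step 4: Two-sided exact p-value = sum of Bin(12,0.5) probabilities at or below the observed probability = 1.000000.
Step 5: alpha = 0.1. fail to reject H0.

n_eff = 12, pos = 6, neg = 6, p = 1.000000, fail to reject H0.


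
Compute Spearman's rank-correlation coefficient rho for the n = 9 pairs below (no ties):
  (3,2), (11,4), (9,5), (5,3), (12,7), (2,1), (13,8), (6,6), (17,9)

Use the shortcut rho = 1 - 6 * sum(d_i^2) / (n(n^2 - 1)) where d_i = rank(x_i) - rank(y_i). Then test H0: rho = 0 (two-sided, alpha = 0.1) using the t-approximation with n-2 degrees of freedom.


Step 1: Rank x and y separately (midranks; no ties here).
rank(x): 3->2, 11->6, 9->5, 5->3, 12->7, 2->1, 13->8, 6->4, 17->9
rank(y): 2->2, 4->4, 5->5, 3->3, 7->7, 1->1, 8->8, 6->6, 9->9
Step 2: d_i = R_x(i) - R_y(i); compute d_i^2.
  (2-2)^2=0, (6-4)^2=4, (5-5)^2=0, (3-3)^2=0, (7-7)^2=0, (1-1)^2=0, (8-8)^2=0, (4-6)^2=4, (9-9)^2=0
sum(d^2) = 8.
Step 3: rho = 1 - 6*8 / (9*(9^2 - 1)) = 1 - 48/720 = 0.933333.
Step 4: Under H0, t = rho * sqrt((n-2)/(1-rho^2)) = 6.8783 ~ t(7).
Step 5: Two-sided p-value from the t-distribution with 7 df = 0.000236.
Step 6: alpha = 0.1. reject H0.

rho = 0.9333, p = 0.000236, reject H0 at alpha = 0.1.


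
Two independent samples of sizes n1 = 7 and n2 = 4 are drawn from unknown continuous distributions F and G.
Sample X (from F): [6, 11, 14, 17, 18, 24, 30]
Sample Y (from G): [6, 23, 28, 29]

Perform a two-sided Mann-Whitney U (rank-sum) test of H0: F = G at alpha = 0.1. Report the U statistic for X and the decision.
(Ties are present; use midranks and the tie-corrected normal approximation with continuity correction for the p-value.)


Step 1: Combine and sort all 11 observations; assign midranks.
sorted (value, group): (6,X), (6,Y), (11,X), (14,X), (17,X), (18,X), (23,Y), (24,X), (28,Y), (29,Y), (30,X)
ranks: 6->1.5, 6->1.5, 11->3, 14->4, 17->5, 18->6, 23->7, 24->8, 28->9, 29->10, 30->11
Step 2: Rank sum for X: R1 = 1.5 + 3 + 4 + 5 + 6 + 8 + 11 = 38.5.
Step 3: U_X = R1 - n1(n1+1)/2 = 38.5 - 7*8/2 = 38.5 - 28 = 10.5.
       U_Y = n1*n2 - U_X = 28 - 10.5 = 17.5.
Step 4: Ties are present, so use the tie-corrected normal approximation (with continuity correction) for the p-value.
Step 5: p-value = 0.569872; compare to alpha = 0.1. fail to reject H0.

U_X = 10.5, p = 0.569872, fail to reject H0 at alpha = 0.1.


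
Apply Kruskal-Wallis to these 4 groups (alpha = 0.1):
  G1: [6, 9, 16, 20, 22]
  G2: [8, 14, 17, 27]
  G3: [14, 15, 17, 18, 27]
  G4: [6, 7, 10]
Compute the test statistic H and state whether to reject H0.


Step 1: Combine all N = 17 observations and assign midranks.
sorted (value, group, rank): (6,G1,1.5), (6,G4,1.5), (7,G4,3), (8,G2,4), (9,G1,5), (10,G4,6), (14,G2,7.5), (14,G3,7.5), (15,G3,9), (16,G1,10), (17,G2,11.5), (17,G3,11.5), (18,G3,13), (20,G1,14), (22,G1,15), (27,G2,16.5), (27,G3,16.5)
Step 2: Sum ranks within each group.
R_1 = 45.5 (n_1 = 5)
R_2 = 39.5 (n_2 = 4)
R_3 = 57.5 (n_3 = 5)
R_4 = 10.5 (n_4 = 3)
Step 3: H = 12/(N(N+1)) * sum(R_i^2/n_i) - 3(N+1)
     = 12/(17*18) * (45.5^2/5 + 39.5^2/4 + 57.5^2/5 + 10.5^2/3) - 3*18
     = 0.039216 * 1502.11 - 54
     = 4.906373.
Step 4: Ties present; correction factor C = 1 - 24/(17^3 - 17) = 0.995098. Corrected H = 4.906373 / 0.995098 = 4.930542.
Step 5: Under H0, H ~ chi^2(3); p-value = 0.176954.
Step 6: alpha = 0.1. fail to reject H0.

H = 4.9305, df = 3, p = 0.176954, fail to reject H0.


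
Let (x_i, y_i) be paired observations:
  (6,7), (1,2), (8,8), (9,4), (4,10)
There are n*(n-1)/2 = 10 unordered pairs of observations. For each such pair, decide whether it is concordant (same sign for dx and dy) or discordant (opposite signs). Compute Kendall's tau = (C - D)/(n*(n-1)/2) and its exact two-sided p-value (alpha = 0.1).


Step 1: Enumerate the 10 unordered pairs (i,j) with i<j and classify each by sign(x_j-x_i) * sign(y_j-y_i).
  (1,2):dx=-5,dy=-5->C; (1,3):dx=+2,dy=+1->C; (1,4):dx=+3,dy=-3->D; (1,5):dx=-2,dy=+3->D
  (2,3):dx=+7,dy=+6->C; (2,4):dx=+8,dy=+2->C; (2,5):dx=+3,dy=+8->C; (3,4):dx=+1,dy=-4->D
  (3,5):dx=-4,dy=+2->D; (4,5):dx=-5,dy=+6->D
Step 2: C = 5, D = 5, total pairs = 10.
Step 3: tau = (C - D)/(n(n-1)/2) = (5 - 5)/10 = 0.000000.
Step 4: Exact two-sided p-value (enumerate n! = 120 permutations of y under H0): p = 1.000000.
Step 5: alpha = 0.1. fail to reject H0.

tau_b = 0.0000 (C=5, D=5), p = 1.000000, fail to reject H0.


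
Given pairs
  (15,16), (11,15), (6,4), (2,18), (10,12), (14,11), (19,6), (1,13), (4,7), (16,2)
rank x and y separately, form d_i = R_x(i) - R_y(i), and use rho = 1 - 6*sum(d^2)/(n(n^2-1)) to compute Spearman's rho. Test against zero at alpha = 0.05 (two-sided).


Step 1: Rank x and y separately (midranks; no ties here).
rank(x): 15->8, 11->6, 6->4, 2->2, 10->5, 14->7, 19->10, 1->1, 4->3, 16->9
rank(y): 16->9, 15->8, 4->2, 18->10, 12->6, 11->5, 6->3, 13->7, 7->4, 2->1
Step 2: d_i = R_x(i) - R_y(i); compute d_i^2.
  (8-9)^2=1, (6-8)^2=4, (4-2)^2=4, (2-10)^2=64, (5-6)^2=1, (7-5)^2=4, (10-3)^2=49, (1-7)^2=36, (3-4)^2=1, (9-1)^2=64
sum(d^2) = 228.
Step 3: rho = 1 - 6*228 / (10*(10^2 - 1)) = 1 - 1368/990 = -0.381818.
Step 4: Under H0, t = rho * sqrt((n-2)/(1-rho^2)) = -1.1685 ~ t(8).
Step 5: Two-sided p-value from the t-distribution with 8 df = 0.276255.
Step 6: alpha = 0.05. fail to reject H0.

rho = -0.3818, p = 0.276255, fail to reject H0 at alpha = 0.05.


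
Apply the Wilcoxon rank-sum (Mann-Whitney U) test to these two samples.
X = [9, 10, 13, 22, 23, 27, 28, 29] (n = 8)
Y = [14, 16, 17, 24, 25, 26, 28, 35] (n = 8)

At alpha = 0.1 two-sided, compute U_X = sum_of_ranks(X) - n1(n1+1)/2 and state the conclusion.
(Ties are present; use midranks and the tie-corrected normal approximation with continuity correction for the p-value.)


Step 1: Combine and sort all 16 observations; assign midranks.
sorted (value, group): (9,X), (10,X), (13,X), (14,Y), (16,Y), (17,Y), (22,X), (23,X), (24,Y), (25,Y), (26,Y), (27,X), (28,X), (28,Y), (29,X), (35,Y)
ranks: 9->1, 10->2, 13->3, 14->4, 16->5, 17->6, 22->7, 23->8, 24->9, 25->10, 26->11, 27->12, 28->13.5, 28->13.5, 29->15, 35->16
Step 2: Rank sum for X: R1 = 1 + 2 + 3 + 7 + 8 + 12 + 13.5 + 15 = 61.5.
Step 3: U_X = R1 - n1(n1+1)/2 = 61.5 - 8*9/2 = 61.5 - 36 = 25.5.
       U_Y = n1*n2 - U_X = 64 - 25.5 = 38.5.
Step 4: Ties are present, so use the tie-corrected normal approximation (with continuity correction) for the p-value.
Step 5: p-value = 0.528309; compare to alpha = 0.1. fail to reject H0.

U_X = 25.5, p = 0.528309, fail to reject H0 at alpha = 0.1.


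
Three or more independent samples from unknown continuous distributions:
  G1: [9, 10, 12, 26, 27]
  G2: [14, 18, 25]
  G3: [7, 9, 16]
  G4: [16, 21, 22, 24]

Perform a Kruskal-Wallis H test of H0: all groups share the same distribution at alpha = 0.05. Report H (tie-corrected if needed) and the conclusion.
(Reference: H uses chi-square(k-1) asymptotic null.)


Step 1: Combine all N = 15 observations and assign midranks.
sorted (value, group, rank): (7,G3,1), (9,G1,2.5), (9,G3,2.5), (10,G1,4), (12,G1,5), (14,G2,6), (16,G3,7.5), (16,G4,7.5), (18,G2,9), (21,G4,10), (22,G4,11), (24,G4,12), (25,G2,13), (26,G1,14), (27,G1,15)
Step 2: Sum ranks within each group.
R_1 = 40.5 (n_1 = 5)
R_2 = 28 (n_2 = 3)
R_3 = 11 (n_3 = 3)
R_4 = 40.5 (n_4 = 4)
Step 3: H = 12/(N(N+1)) * sum(R_i^2/n_i) - 3(N+1)
     = 12/(15*16) * (40.5^2/5 + 28^2/3 + 11^2/3 + 40.5^2/4) - 3*16
     = 0.050000 * 1039.78 - 48
     = 3.988958.
Step 4: Ties present; correction factor C = 1 - 12/(15^3 - 15) = 0.996429. Corrected H = 3.988958 / 0.996429 = 4.003256.
Step 5: Under H0, H ~ chi^2(3); p-value = 0.261113.
Step 6: alpha = 0.05. fail to reject H0.

H = 4.0033, df = 3, p = 0.261113, fail to reject H0.


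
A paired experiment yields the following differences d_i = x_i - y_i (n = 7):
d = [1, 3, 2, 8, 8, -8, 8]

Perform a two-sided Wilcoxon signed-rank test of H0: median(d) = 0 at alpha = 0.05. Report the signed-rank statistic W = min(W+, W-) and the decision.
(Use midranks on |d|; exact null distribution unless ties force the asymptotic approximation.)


Step 1: Drop any zero differences (none here) and take |d_i|.
|d| = [1, 3, 2, 8, 8, 8, 8]
Step 2: Midrank |d_i| (ties get averaged ranks).
ranks: |1|->1, |3|->3, |2|->2, |8|->5.5, |8|->5.5, |8|->5.5, |8|->5.5
Step 3: Attach original signs; sum ranks with positive sign and with negative sign.
W+ = 1 + 3 + 2 + 5.5 + 5.5 + 5.5 = 22.5
W- = 5.5 = 5.5
(Check: W+ + W- = 28 should equal n(n+1)/2 = 28.)
Step 4: Test statistic W = min(W+, W-) = 5.5.
Step 5: Ties in |d|, so use the tie-corrected normal approximation.
        E[W] = n(n+1)/4 = 7*8/4 = 14.
        Tie groups: |d|=8 (t=4); sum(t^3 - t) = 60.
        Var[W] = n(n+1)(2n+1)/24 - sum(t^3-t)/48 = 840/24 - 60/48 = 33.75.
        z = (W - E[W]) / sqrt(Var[W]) = (5.5 - 14) / 5.8095 = -1.4631.
        Two-sided p = 2*Phi(z) = 0.143433.
Step 6: alpha = 0.05. fail to reject H0.

W+ = 22.5, W- = 5.5, W = min = 5.5, p = 0.143433, fail to reject H0.


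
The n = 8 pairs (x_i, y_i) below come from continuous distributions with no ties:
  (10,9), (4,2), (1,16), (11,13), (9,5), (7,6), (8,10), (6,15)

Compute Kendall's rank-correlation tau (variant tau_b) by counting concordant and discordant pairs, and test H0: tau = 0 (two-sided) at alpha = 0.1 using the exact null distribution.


Step 1: Enumerate the 28 unordered pairs (i,j) with i<j and classify each by sign(x_j-x_i) * sign(y_j-y_i).
  (1,2):dx=-6,dy=-7->C; (1,3):dx=-9,dy=+7->D; (1,4):dx=+1,dy=+4->C; (1,5):dx=-1,dy=-4->C
  (1,6):dx=-3,dy=-3->C; (1,7):dx=-2,dy=+1->D; (1,8):dx=-4,dy=+6->D; (2,3):dx=-3,dy=+14->D
  (2,4):dx=+7,dy=+11->C; (2,5):dx=+5,dy=+3->C; (2,6):dx=+3,dy=+4->C; (2,7):dx=+4,dy=+8->C
  (2,8):dx=+2,dy=+13->C; (3,4):dx=+10,dy=-3->D; (3,5):dx=+8,dy=-11->D; (3,6):dx=+6,dy=-10->D
  (3,7):dx=+7,dy=-6->D; (3,8):dx=+5,dy=-1->D; (4,5):dx=-2,dy=-8->C; (4,6):dx=-4,dy=-7->C
  (4,7):dx=-3,dy=-3->C; (4,8):dx=-5,dy=+2->D; (5,6):dx=-2,dy=+1->D; (5,7):dx=-1,dy=+5->D
  (5,8):dx=-3,dy=+10->D; (6,7):dx=+1,dy=+4->C; (6,8):dx=-1,dy=+9->D; (7,8):dx=-2,dy=+5->D
Step 2: C = 13, D = 15, total pairs = 28.
Step 3: tau = (C - D)/(n(n-1)/2) = (13 - 15)/28 = -0.071429.
Step 4: Exact two-sided p-value (enumerate n! = 40320 permutations of y under H0): p = 0.904861.
Step 5: alpha = 0.1. fail to reject H0.

tau_b = -0.0714 (C=13, D=15), p = 0.904861, fail to reject H0.


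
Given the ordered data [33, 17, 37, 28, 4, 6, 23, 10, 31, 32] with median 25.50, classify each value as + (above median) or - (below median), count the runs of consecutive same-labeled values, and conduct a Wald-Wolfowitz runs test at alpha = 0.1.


Step 1: Compute median = 25.50; label A = above, B = below.
Labels in order: ABAABBBBAA  (n_A = 5, n_B = 5)
Step 2: Count runs R = 5.
Step 3: Under H0 (random ordering), E[R] = 2*n_A*n_B/(n_A+n_B) + 1 = 2*5*5/10 + 1 = 6.0000.
        Var[R] = 2*n_A*n_B*(2*n_A*n_B - n_A - n_B) / ((n_A+n_B)^2 * (n_A+n_B-1)) = 2000/900 = 2.2222.
        SD[R] = 1.4907.
Step 4: Continuity-corrected z = (R + 0.5 - E[R]) / SD[R] = (5 + 0.5 - 6.0000) / 1.4907 = -0.3354.
Step 5: Two-sided p-value via normal approximation = 2*(1 - Phi(|z|)) = 0.737316.
Step 6: alpha = 0.1. fail to reject H0.

R = 5, z = -0.3354, p = 0.737316, fail to reject H0.


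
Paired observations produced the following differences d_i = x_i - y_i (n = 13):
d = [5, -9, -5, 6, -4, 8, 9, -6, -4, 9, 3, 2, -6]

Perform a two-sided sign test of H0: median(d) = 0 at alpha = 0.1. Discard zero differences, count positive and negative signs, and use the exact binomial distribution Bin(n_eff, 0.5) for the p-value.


Step 1: Discard zero differences. Original n = 13; n_eff = number of nonzero differences = 13.
Nonzero differences (with sign): +5, -9, -5, +6, -4, +8, +9, -6, -4, +9, +3, +2, -6
Step 2: Count signs: positive = 7, negative = 6.
Step 3: Under H0: P(positive) = 0.5, so the number of positives S ~ Bin(13, 0.5).
Step 4: Two-sided exact p-value = sum of Bin(13,0.5) probabilities at or below the observed probability = 1.000000.
Step 5: alpha = 0.1. fail to reject H0.

n_eff = 13, pos = 7, neg = 6, p = 1.000000, fail to reject H0.


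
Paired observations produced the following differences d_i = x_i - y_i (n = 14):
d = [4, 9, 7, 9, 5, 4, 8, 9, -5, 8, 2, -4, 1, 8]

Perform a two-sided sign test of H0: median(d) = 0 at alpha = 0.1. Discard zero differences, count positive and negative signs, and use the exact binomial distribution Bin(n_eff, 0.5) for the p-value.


Step 1: Discard zero differences. Original n = 14; n_eff = number of nonzero differences = 14.
Nonzero differences (with sign): +4, +9, +7, +9, +5, +4, +8, +9, -5, +8, +2, -4, +1, +8
Step 2: Count signs: positive = 12, negative = 2.
Step 3: Under H0: P(positive) = 0.5, so the number of positives S ~ Bin(14, 0.5).
Step 4: Two-sided exact p-value = sum of Bin(14,0.5) probabilities at or below the observed probability = 0.012939.
Step 5: alpha = 0.1. reject H0.

n_eff = 14, pos = 12, neg = 2, p = 0.012939, reject H0.


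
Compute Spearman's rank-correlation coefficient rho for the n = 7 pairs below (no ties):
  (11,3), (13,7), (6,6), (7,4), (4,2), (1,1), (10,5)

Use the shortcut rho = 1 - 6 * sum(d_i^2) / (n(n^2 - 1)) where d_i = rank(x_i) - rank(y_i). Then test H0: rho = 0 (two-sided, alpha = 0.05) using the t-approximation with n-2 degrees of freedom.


Step 1: Rank x and y separately (midranks; no ties here).
rank(x): 11->6, 13->7, 6->3, 7->4, 4->2, 1->1, 10->5
rank(y): 3->3, 7->7, 6->6, 4->4, 2->2, 1->1, 5->5
Step 2: d_i = R_x(i) - R_y(i); compute d_i^2.
  (6-3)^2=9, (7-7)^2=0, (3-6)^2=9, (4-4)^2=0, (2-2)^2=0, (1-1)^2=0, (5-5)^2=0
sum(d^2) = 18.
Step 3: rho = 1 - 6*18 / (7*(7^2 - 1)) = 1 - 108/336 = 0.678571.
Step 4: Under H0, t = rho * sqrt((n-2)/(1-rho^2)) = 2.0657 ~ t(5).
Step 5: Two-sided p-value from the t-distribution with 5 df = 0.093750.
Step 6: alpha = 0.05. fail to reject H0.

rho = 0.6786, p = 0.093750, fail to reject H0 at alpha = 0.05.


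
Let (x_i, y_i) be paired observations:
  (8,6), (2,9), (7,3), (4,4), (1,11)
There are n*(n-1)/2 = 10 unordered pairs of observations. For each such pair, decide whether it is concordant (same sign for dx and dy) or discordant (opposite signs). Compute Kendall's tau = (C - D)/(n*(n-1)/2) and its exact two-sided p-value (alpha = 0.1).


Step 1: Enumerate the 10 unordered pairs (i,j) with i<j and classify each by sign(x_j-x_i) * sign(y_j-y_i).
  (1,2):dx=-6,dy=+3->D; (1,3):dx=-1,dy=-3->C; (1,4):dx=-4,dy=-2->C; (1,5):dx=-7,dy=+5->D
  (2,3):dx=+5,dy=-6->D; (2,4):dx=+2,dy=-5->D; (2,5):dx=-1,dy=+2->D; (3,4):dx=-3,dy=+1->D
  (3,5):dx=-6,dy=+8->D; (4,5):dx=-3,dy=+7->D
Step 2: C = 2, D = 8, total pairs = 10.
Step 3: tau = (C - D)/(n(n-1)/2) = (2 - 8)/10 = -0.600000.
Step 4: Exact two-sided p-value (enumerate n! = 120 permutations of y under H0): p = 0.233333.
Step 5: alpha = 0.1. fail to reject H0.

tau_b = -0.6000 (C=2, D=8), p = 0.233333, fail to reject H0.


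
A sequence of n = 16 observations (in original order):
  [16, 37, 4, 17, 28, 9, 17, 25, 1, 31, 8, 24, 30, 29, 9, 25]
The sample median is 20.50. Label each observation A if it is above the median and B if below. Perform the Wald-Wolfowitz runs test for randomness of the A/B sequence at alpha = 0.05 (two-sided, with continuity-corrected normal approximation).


Step 1: Compute median = 20.50; label A = above, B = below.
Labels in order: BABBABBABABAAABA  (n_A = 8, n_B = 8)
Step 2: Count runs R = 12.
Step 3: Under H0 (random ordering), E[R] = 2*n_A*n_B/(n_A+n_B) + 1 = 2*8*8/16 + 1 = 9.0000.
        Var[R] = 2*n_A*n_B*(2*n_A*n_B - n_A - n_B) / ((n_A+n_B)^2 * (n_A+n_B-1)) = 14336/3840 = 3.7333.
        SD[R] = 1.9322.
Step 4: Continuity-corrected z = (R - 0.5 - E[R]) / SD[R] = (12 - 0.5 - 9.0000) / 1.9322 = 1.2939.
Step 5: Two-sided p-value via normal approximation = 2*(1 - Phi(|z|)) = 0.195709.
Step 6: alpha = 0.05. fail to reject H0.

R = 12, z = 1.2939, p = 0.195709, fail to reject H0.


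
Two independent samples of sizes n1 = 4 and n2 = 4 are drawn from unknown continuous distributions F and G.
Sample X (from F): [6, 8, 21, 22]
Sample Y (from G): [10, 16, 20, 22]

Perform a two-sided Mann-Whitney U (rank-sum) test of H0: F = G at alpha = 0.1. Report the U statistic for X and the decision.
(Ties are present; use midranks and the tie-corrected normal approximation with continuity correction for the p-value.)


Step 1: Combine and sort all 8 observations; assign midranks.
sorted (value, group): (6,X), (8,X), (10,Y), (16,Y), (20,Y), (21,X), (22,X), (22,Y)
ranks: 6->1, 8->2, 10->3, 16->4, 20->5, 21->6, 22->7.5, 22->7.5
Step 2: Rank sum for X: R1 = 1 + 2 + 6 + 7.5 = 16.5.
Step 3: U_X = R1 - n1(n1+1)/2 = 16.5 - 4*5/2 = 16.5 - 10 = 6.5.
       U_Y = n1*n2 - U_X = 16 - 6.5 = 9.5.
Step 4: Ties are present, so use the tie-corrected normal approximation (with continuity correction) for the p-value.
Step 5: p-value = 0.771503; compare to alpha = 0.1. fail to reject H0.

U_X = 6.5, p = 0.771503, fail to reject H0 at alpha = 0.1.


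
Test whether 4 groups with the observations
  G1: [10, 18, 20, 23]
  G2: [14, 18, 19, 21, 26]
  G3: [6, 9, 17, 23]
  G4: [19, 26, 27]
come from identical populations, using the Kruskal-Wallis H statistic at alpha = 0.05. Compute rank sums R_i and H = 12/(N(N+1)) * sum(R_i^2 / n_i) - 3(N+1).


Step 1: Combine all N = 16 observations and assign midranks.
sorted (value, group, rank): (6,G3,1), (9,G3,2), (10,G1,3), (14,G2,4), (17,G3,5), (18,G1,6.5), (18,G2,6.5), (19,G2,8.5), (19,G4,8.5), (20,G1,10), (21,G2,11), (23,G1,12.5), (23,G3,12.5), (26,G2,14.5), (26,G4,14.5), (27,G4,16)
Step 2: Sum ranks within each group.
R_1 = 32 (n_1 = 4)
R_2 = 44.5 (n_2 = 5)
R_3 = 20.5 (n_3 = 4)
R_4 = 39 (n_4 = 3)
Step 3: H = 12/(N(N+1)) * sum(R_i^2/n_i) - 3(N+1)
     = 12/(16*17) * (32^2/4 + 44.5^2/5 + 20.5^2/4 + 39^2/3) - 3*17
     = 0.044118 * 1264.11 - 51
     = 4.769669.
Step 4: Ties present; correction factor C = 1 - 24/(16^3 - 16) = 0.994118. Corrected H = 4.769669 / 0.994118 = 4.797892.
Step 5: Under H0, H ~ chi^2(3); p-value = 0.187209.
Step 6: alpha = 0.05. fail to reject H0.

H = 4.7979, df = 3, p = 0.187209, fail to reject H0.


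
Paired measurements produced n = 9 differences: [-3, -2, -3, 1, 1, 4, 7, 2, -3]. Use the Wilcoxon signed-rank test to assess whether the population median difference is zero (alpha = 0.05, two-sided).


Step 1: Drop any zero differences (none here) and take |d_i|.
|d| = [3, 2, 3, 1, 1, 4, 7, 2, 3]
Step 2: Midrank |d_i| (ties get averaged ranks).
ranks: |3|->6, |2|->3.5, |3|->6, |1|->1.5, |1|->1.5, |4|->8, |7|->9, |2|->3.5, |3|->6
Step 3: Attach original signs; sum ranks with positive sign and with negative sign.
W+ = 1.5 + 1.5 + 8 + 9 + 3.5 = 23.5
W- = 6 + 3.5 + 6 + 6 = 21.5
(Check: W+ + W- = 45 should equal n(n+1)/2 = 45.)
Step 4: Test statistic W = min(W+, W-) = 21.5.
Step 5: Ties in |d|, so use the tie-corrected normal approximation.
        E[W] = n(n+1)/4 = 9*10/4 = 22.5.
        Tie groups: |d|=1 (t=2), |d|=2 (t=2), |d|=3 (t=3); sum(t^3 - t) = 36.
        Var[W] = n(n+1)(2n+1)/24 - sum(t^3-t)/48 = 1710/24 - 36/48 = 70.5.
        z = (W - E[W]) / sqrt(Var[W]) = (21.5 - 22.5) / 8.3964 = -0.1191.
        Two-sided p = 2*Phi(z) = 0.905198.
Step 6: alpha = 0.05. fail to reject H0.

W+ = 23.5, W- = 21.5, W = min = 21.5, p = 0.905198, fail to reject H0.


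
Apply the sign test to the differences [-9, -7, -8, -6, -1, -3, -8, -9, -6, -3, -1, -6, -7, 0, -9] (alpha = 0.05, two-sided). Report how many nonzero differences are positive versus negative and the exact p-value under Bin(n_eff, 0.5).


Step 1: Discard zero differences. Original n = 15; n_eff = number of nonzero differences = 14.
Nonzero differences (with sign): -9, -7, -8, -6, -1, -3, -8, -9, -6, -3, -1, -6, -7, -9
Step 2: Count signs: positive = 0, negative = 14.
Step 3: Under H0: P(positive) = 0.5, so the number of positives S ~ Bin(14, 0.5).
Step 4: Two-sided exact p-value = sum of Bin(14,0.5) probabilities at or below the observed probability = 0.000122.
Step 5: alpha = 0.05. reject H0.

n_eff = 14, pos = 0, neg = 14, p = 0.000122, reject H0.


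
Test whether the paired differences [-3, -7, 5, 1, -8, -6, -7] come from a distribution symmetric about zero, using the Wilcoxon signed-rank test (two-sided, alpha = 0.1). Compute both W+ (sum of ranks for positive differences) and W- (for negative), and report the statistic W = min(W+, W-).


Step 1: Drop any zero differences (none here) and take |d_i|.
|d| = [3, 7, 5, 1, 8, 6, 7]
Step 2: Midrank |d_i| (ties get averaged ranks).
ranks: |3|->2, |7|->5.5, |5|->3, |1|->1, |8|->7, |6|->4, |7|->5.5
Step 3: Attach original signs; sum ranks with positive sign and with negative sign.
W+ = 3 + 1 = 4
W- = 2 + 5.5 + 7 + 4 + 5.5 = 24
(Check: W+ + W- = 28 should equal n(n+1)/2 = 28.)
Step 4: Test statistic W = min(W+, W-) = 4.
Step 5: Ties in |d|, so use the tie-corrected normal approximation.
        E[W] = n(n+1)/4 = 7*8/4 = 14.
        Tie groups: |d|=7 (t=2); sum(t^3 - t) = 6.
        Var[W] = n(n+1)(2n+1)/24 - sum(t^3-t)/48 = 840/24 - 6/48 = 34.875.
        z = (W - E[W]) / sqrt(Var[W]) = (4 - 14) / 5.9055 = -1.6933.
        Two-sided p = 2*Phi(z) = 0.090392.
Step 6: alpha = 0.1. reject H0.

W+ = 4, W- = 24, W = min = 4, p = 0.090392, reject H0.


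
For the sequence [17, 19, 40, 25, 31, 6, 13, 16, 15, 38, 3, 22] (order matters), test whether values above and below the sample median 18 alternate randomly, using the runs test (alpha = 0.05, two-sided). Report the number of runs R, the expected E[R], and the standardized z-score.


Step 1: Compute median = 18; label A = above, B = below.
Labels in order: BAAAABBBBABA  (n_A = 6, n_B = 6)
Step 2: Count runs R = 6.
Step 3: Under H0 (random ordering), E[R] = 2*n_A*n_B/(n_A+n_B) + 1 = 2*6*6/12 + 1 = 7.0000.
        Var[R] = 2*n_A*n_B*(2*n_A*n_B - n_A - n_B) / ((n_A+n_B)^2 * (n_A+n_B-1)) = 4320/1584 = 2.7273.
        SD[R] = 1.6514.
Step 4: Continuity-corrected z = (R + 0.5 - E[R]) / SD[R] = (6 + 0.5 - 7.0000) / 1.6514 = -0.3028.
Step 5: Two-sided p-value via normal approximation = 2*(1 - Phi(|z|)) = 0.762069.
Step 6: alpha = 0.05. fail to reject H0.

R = 6, z = -0.3028, p = 0.762069, fail to reject H0.


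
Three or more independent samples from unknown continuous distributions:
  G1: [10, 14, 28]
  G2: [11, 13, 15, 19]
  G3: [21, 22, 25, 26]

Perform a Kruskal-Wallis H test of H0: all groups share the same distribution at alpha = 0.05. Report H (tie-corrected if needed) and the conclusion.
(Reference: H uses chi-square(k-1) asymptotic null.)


Step 1: Combine all N = 11 observations and assign midranks.
sorted (value, group, rank): (10,G1,1), (11,G2,2), (13,G2,3), (14,G1,4), (15,G2,5), (19,G2,6), (21,G3,7), (22,G3,8), (25,G3,9), (26,G3,10), (28,G1,11)
Step 2: Sum ranks within each group.
R_1 = 16 (n_1 = 3)
R_2 = 16 (n_2 = 4)
R_3 = 34 (n_3 = 4)
Step 3: H = 12/(N(N+1)) * sum(R_i^2/n_i) - 3(N+1)
     = 12/(11*12) * (16^2/3 + 16^2/4 + 34^2/4) - 3*12
     = 0.090909 * 438.333 - 36
     = 3.848485.
Step 4: No ties, so H is used without correction.
Step 5: Under H0, H ~ chi^2(2); p-value = 0.145986.
Step 6: alpha = 0.05. fail to reject H0.

H = 3.8485, df = 2, p = 0.145986, fail to reject H0.


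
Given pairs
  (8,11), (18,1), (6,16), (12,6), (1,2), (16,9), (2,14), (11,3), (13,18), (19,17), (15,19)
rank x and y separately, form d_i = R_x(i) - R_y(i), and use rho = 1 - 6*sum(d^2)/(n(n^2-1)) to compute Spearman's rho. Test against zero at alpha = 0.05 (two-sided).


Step 1: Rank x and y separately (midranks; no ties here).
rank(x): 8->4, 18->10, 6->3, 12->6, 1->1, 16->9, 2->2, 11->5, 13->7, 19->11, 15->8
rank(y): 11->6, 1->1, 16->8, 6->4, 2->2, 9->5, 14->7, 3->3, 18->10, 17->9, 19->11
Step 2: d_i = R_x(i) - R_y(i); compute d_i^2.
  (4-6)^2=4, (10-1)^2=81, (3-8)^2=25, (6-4)^2=4, (1-2)^2=1, (9-5)^2=16, (2-7)^2=25, (5-3)^2=4, (7-10)^2=9, (11-9)^2=4, (8-11)^2=9
sum(d^2) = 182.
Step 3: rho = 1 - 6*182 / (11*(11^2 - 1)) = 1 - 1092/1320 = 0.172727.
Step 4: Under H0, t = rho * sqrt((n-2)/(1-rho^2)) = 0.5261 ~ t(9).
Step 5: Two-sided p-value from the t-distribution with 9 df = 0.611542.
Step 6: alpha = 0.05. fail to reject H0.

rho = 0.1727, p = 0.611542, fail to reject H0 at alpha = 0.05.


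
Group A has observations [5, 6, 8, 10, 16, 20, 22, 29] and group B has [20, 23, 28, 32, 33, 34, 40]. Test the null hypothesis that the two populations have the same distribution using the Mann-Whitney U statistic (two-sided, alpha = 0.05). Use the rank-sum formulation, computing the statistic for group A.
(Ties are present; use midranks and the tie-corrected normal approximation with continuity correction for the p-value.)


Step 1: Combine and sort all 15 observations; assign midranks.
sorted (value, group): (5,X), (6,X), (8,X), (10,X), (16,X), (20,X), (20,Y), (22,X), (23,Y), (28,Y), (29,X), (32,Y), (33,Y), (34,Y), (40,Y)
ranks: 5->1, 6->2, 8->3, 10->4, 16->5, 20->6.5, 20->6.5, 22->8, 23->9, 28->10, 29->11, 32->12, 33->13, 34->14, 40->15
Step 2: Rank sum for X: R1 = 1 + 2 + 3 + 4 + 5 + 6.5 + 8 + 11 = 40.5.
Step 3: U_X = R1 - n1(n1+1)/2 = 40.5 - 8*9/2 = 40.5 - 36 = 4.5.
       U_Y = n1*n2 - U_X = 56 - 4.5 = 51.5.
Step 4: Ties are present, so use the tie-corrected normal approximation (with continuity correction) for the p-value.
Step 5: p-value = 0.007719; compare to alpha = 0.05. reject H0.

U_X = 4.5, p = 0.007719, reject H0 at alpha = 0.05.


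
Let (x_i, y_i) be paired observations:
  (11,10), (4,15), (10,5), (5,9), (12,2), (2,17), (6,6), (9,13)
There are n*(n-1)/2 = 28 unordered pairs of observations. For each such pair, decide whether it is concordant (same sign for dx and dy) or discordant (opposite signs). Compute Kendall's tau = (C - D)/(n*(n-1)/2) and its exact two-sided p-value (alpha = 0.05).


Step 1: Enumerate the 28 unordered pairs (i,j) with i<j and classify each by sign(x_j-x_i) * sign(y_j-y_i).
  (1,2):dx=-7,dy=+5->D; (1,3):dx=-1,dy=-5->C; (1,4):dx=-6,dy=-1->C; (1,5):dx=+1,dy=-8->D
  (1,6):dx=-9,dy=+7->D; (1,7):dx=-5,dy=-4->C; (1,8):dx=-2,dy=+3->D; (2,3):dx=+6,dy=-10->D
  (2,4):dx=+1,dy=-6->D; (2,5):dx=+8,dy=-13->D; (2,6):dx=-2,dy=+2->D; (2,7):dx=+2,dy=-9->D
  (2,8):dx=+5,dy=-2->D; (3,4):dx=-5,dy=+4->D; (3,5):dx=+2,dy=-3->D; (3,6):dx=-8,dy=+12->D
  (3,7):dx=-4,dy=+1->D; (3,8):dx=-1,dy=+8->D; (4,5):dx=+7,dy=-7->D; (4,6):dx=-3,dy=+8->D
  (4,7):dx=+1,dy=-3->D; (4,8):dx=+4,dy=+4->C; (5,6):dx=-10,dy=+15->D; (5,7):dx=-6,dy=+4->D
  (5,8):dx=-3,dy=+11->D; (6,7):dx=+4,dy=-11->D; (6,8):dx=+7,dy=-4->D; (7,8):dx=+3,dy=+7->C
Step 2: C = 5, D = 23, total pairs = 28.
Step 3: tau = (C - D)/(n(n-1)/2) = (5 - 23)/28 = -0.642857.
Step 4: Exact two-sided p-value (enumerate n! = 40320 permutations of y under H0): p = 0.031151.
Step 5: alpha = 0.05. reject H0.

tau_b = -0.6429 (C=5, D=23), p = 0.031151, reject H0.


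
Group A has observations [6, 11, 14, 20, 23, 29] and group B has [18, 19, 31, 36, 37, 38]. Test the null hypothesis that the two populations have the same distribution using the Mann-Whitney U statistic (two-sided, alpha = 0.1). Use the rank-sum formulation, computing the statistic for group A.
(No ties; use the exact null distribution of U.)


Step 1: Combine and sort all 12 observations; assign midranks.
sorted (value, group): (6,X), (11,X), (14,X), (18,Y), (19,Y), (20,X), (23,X), (29,X), (31,Y), (36,Y), (37,Y), (38,Y)
ranks: 6->1, 11->2, 14->3, 18->4, 19->5, 20->6, 23->7, 29->8, 31->9, 36->10, 37->11, 38->12
Step 2: Rank sum for X: R1 = 1 + 2 + 3 + 6 + 7 + 8 = 27.
Step 3: U_X = R1 - n1(n1+1)/2 = 27 - 6*7/2 = 27 - 21 = 6.
       U_Y = n1*n2 - U_X = 36 - 6 = 30.
Step 4: No ties, so the exact null distribution of U (based on enumerating the C(12,6) = 924 equally likely rank assignments) gives the two-sided p-value.
Step 5: p-value = 0.064935; compare to alpha = 0.1. reject H0.

U_X = 6, p = 0.064935, reject H0 at alpha = 0.1.


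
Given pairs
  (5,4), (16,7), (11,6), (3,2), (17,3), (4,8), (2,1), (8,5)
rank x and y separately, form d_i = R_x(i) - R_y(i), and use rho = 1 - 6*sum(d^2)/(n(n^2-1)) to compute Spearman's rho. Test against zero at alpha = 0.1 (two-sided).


Step 1: Rank x and y separately (midranks; no ties here).
rank(x): 5->4, 16->7, 11->6, 3->2, 17->8, 4->3, 2->1, 8->5
rank(y): 4->4, 7->7, 6->6, 2->2, 3->3, 8->8, 1->1, 5->5
Step 2: d_i = R_x(i) - R_y(i); compute d_i^2.
  (4-4)^2=0, (7-7)^2=0, (6-6)^2=0, (2-2)^2=0, (8-3)^2=25, (3-8)^2=25, (1-1)^2=0, (5-5)^2=0
sum(d^2) = 50.
Step 3: rho = 1 - 6*50 / (8*(8^2 - 1)) = 1 - 300/504 = 0.404762.
Step 4: Under H0, t = rho * sqrt((n-2)/(1-rho^2)) = 1.0842 ~ t(6).
Step 5: Two-sided p-value from the t-distribution with 6 df = 0.319889.
Step 6: alpha = 0.1. fail to reject H0.

rho = 0.4048, p = 0.319889, fail to reject H0 at alpha = 0.1.


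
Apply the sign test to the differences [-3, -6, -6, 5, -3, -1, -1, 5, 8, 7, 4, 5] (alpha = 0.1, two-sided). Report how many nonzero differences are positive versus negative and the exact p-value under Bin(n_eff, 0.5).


Step 1: Discard zero differences. Original n = 12; n_eff = number of nonzero differences = 12.
Nonzero differences (with sign): -3, -6, -6, +5, -3, -1, -1, +5, +8, +7, +4, +5
Step 2: Count signs: positive = 6, negative = 6.
Step 3: Under H0: P(positive) = 0.5, so the number of positives S ~ Bin(12, 0.5).
Step 4: Two-sided exact p-value = sum of Bin(12,0.5) probabilities at or below the observed probability = 1.000000.
Step 5: alpha = 0.1. fail to reject H0.

n_eff = 12, pos = 6, neg = 6, p = 1.000000, fail to reject H0.


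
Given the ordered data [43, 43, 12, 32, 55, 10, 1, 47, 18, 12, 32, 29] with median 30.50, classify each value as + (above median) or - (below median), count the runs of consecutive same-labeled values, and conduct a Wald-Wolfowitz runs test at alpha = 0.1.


Step 1: Compute median = 30.50; label A = above, B = below.
Labels in order: AABAABBABBAB  (n_A = 6, n_B = 6)
Step 2: Count runs R = 8.
Step 3: Under H0 (random ordering), E[R] = 2*n_A*n_B/(n_A+n_B) + 1 = 2*6*6/12 + 1 = 7.0000.
        Var[R] = 2*n_A*n_B*(2*n_A*n_B - n_A - n_B) / ((n_A+n_B)^2 * (n_A+n_B-1)) = 4320/1584 = 2.7273.
        SD[R] = 1.6514.
Step 4: Continuity-corrected z = (R - 0.5 - E[R]) / SD[R] = (8 - 0.5 - 7.0000) / 1.6514 = 0.3028.
Step 5: Two-sided p-value via normal approximation = 2*(1 - Phi(|z|)) = 0.762069.
Step 6: alpha = 0.1. fail to reject H0.

R = 8, z = 0.3028, p = 0.762069, fail to reject H0.


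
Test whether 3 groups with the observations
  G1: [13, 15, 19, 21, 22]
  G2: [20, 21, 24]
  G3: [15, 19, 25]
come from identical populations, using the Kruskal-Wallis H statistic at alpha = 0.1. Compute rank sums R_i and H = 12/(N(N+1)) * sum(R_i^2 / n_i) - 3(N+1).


Step 1: Combine all N = 11 observations and assign midranks.
sorted (value, group, rank): (13,G1,1), (15,G1,2.5), (15,G3,2.5), (19,G1,4.5), (19,G3,4.5), (20,G2,6), (21,G1,7.5), (21,G2,7.5), (22,G1,9), (24,G2,10), (25,G3,11)
Step 2: Sum ranks within each group.
R_1 = 24.5 (n_1 = 5)
R_2 = 23.5 (n_2 = 3)
R_3 = 18 (n_3 = 3)
Step 3: H = 12/(N(N+1)) * sum(R_i^2/n_i) - 3(N+1)
     = 12/(11*12) * (24.5^2/5 + 23.5^2/3 + 18^2/3) - 3*12
     = 0.090909 * 412.133 - 36
     = 1.466667.
Step 4: Ties present; correction factor C = 1 - 18/(11^3 - 11) = 0.986364. Corrected H = 1.466667 / 0.986364 = 1.486943.
Step 5: Under H0, H ~ chi^2(2); p-value = 0.475460.
Step 6: alpha = 0.1. fail to reject H0.

H = 1.4869, df = 2, p = 0.475460, fail to reject H0.


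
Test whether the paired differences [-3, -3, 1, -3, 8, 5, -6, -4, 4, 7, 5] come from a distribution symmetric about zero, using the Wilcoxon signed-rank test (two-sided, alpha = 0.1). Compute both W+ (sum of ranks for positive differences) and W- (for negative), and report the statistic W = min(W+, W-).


Step 1: Drop any zero differences (none here) and take |d_i|.
|d| = [3, 3, 1, 3, 8, 5, 6, 4, 4, 7, 5]
Step 2: Midrank |d_i| (ties get averaged ranks).
ranks: |3|->3, |3|->3, |1|->1, |3|->3, |8|->11, |5|->7.5, |6|->9, |4|->5.5, |4|->5.5, |7|->10, |5|->7.5
Step 3: Attach original signs; sum ranks with positive sign and with negative sign.
W+ = 1 + 11 + 7.5 + 5.5 + 10 + 7.5 = 42.5
W- = 3 + 3 + 3 + 9 + 5.5 = 23.5
(Check: W+ + W- = 66 should equal n(n+1)/2 = 66.)
Step 4: Test statistic W = min(W+, W-) = 23.5.
Step 5: Ties in |d|, so use the tie-corrected normal approximation.
        E[W] = n(n+1)/4 = 11*12/4 = 33.
        Tie groups: |d|=3 (t=3), |d|=4 (t=2), |d|=5 (t=2); sum(t^3 - t) = 36.
        Var[W] = n(n+1)(2n+1)/24 - sum(t^3-t)/48 = 3036/24 - 36/48 = 125.75.
        z = (W - E[W]) / sqrt(Var[W]) = (23.5 - 33) / 11.2138 = -0.8472.
        Two-sided p = 2*Phi(z) = 0.396901.
Step 6: alpha = 0.1. fail to reject H0.

W+ = 42.5, W- = 23.5, W = min = 23.5, p = 0.396901, fail to reject H0.


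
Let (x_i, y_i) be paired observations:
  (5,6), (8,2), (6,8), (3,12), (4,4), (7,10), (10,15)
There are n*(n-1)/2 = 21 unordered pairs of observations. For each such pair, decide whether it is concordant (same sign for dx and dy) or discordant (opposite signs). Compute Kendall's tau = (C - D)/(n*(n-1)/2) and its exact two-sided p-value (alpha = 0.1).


Step 1: Enumerate the 21 unordered pairs (i,j) with i<j and classify each by sign(x_j-x_i) * sign(y_j-y_i).
  (1,2):dx=+3,dy=-4->D; (1,3):dx=+1,dy=+2->C; (1,4):dx=-2,dy=+6->D; (1,5):dx=-1,dy=-2->C
  (1,6):dx=+2,dy=+4->C; (1,7):dx=+5,dy=+9->C; (2,3):dx=-2,dy=+6->D; (2,4):dx=-5,dy=+10->D
  (2,5):dx=-4,dy=+2->D; (2,6):dx=-1,dy=+8->D; (2,7):dx=+2,dy=+13->C; (3,4):dx=-3,dy=+4->D
  (3,5):dx=-2,dy=-4->C; (3,6):dx=+1,dy=+2->C; (3,7):dx=+4,dy=+7->C; (4,5):dx=+1,dy=-8->D
  (4,6):dx=+4,dy=-2->D; (4,7):dx=+7,dy=+3->C; (5,6):dx=+3,dy=+6->C; (5,7):dx=+6,dy=+11->C
  (6,7):dx=+3,dy=+5->C
Step 2: C = 12, D = 9, total pairs = 21.
Step 3: tau = (C - D)/(n(n-1)/2) = (12 - 9)/21 = 0.142857.
Step 4: Exact two-sided p-value (enumerate n! = 5040 permutations of y under H0): p = 0.772619.
Step 5: alpha = 0.1. fail to reject H0.

tau_b = 0.1429 (C=12, D=9), p = 0.772619, fail to reject H0.


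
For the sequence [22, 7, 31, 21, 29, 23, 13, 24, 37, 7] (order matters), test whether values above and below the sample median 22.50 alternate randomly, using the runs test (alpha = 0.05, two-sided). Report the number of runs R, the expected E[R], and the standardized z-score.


Step 1: Compute median = 22.50; label A = above, B = below.
Labels in order: BBABAABAAB  (n_A = 5, n_B = 5)
Step 2: Count runs R = 7.
Step 3: Under H0 (random ordering), E[R] = 2*n_A*n_B/(n_A+n_B) + 1 = 2*5*5/10 + 1 = 6.0000.
        Var[R] = 2*n_A*n_B*(2*n_A*n_B - n_A - n_B) / ((n_A+n_B)^2 * (n_A+n_B-1)) = 2000/900 = 2.2222.
        SD[R] = 1.4907.
Step 4: Continuity-corrected z = (R - 0.5 - E[R]) / SD[R] = (7 - 0.5 - 6.0000) / 1.4907 = 0.3354.
Step 5: Two-sided p-value via normal approximation = 2*(1 - Phi(|z|)) = 0.737316.
Step 6: alpha = 0.05. fail to reject H0.

R = 7, z = 0.3354, p = 0.737316, fail to reject H0.


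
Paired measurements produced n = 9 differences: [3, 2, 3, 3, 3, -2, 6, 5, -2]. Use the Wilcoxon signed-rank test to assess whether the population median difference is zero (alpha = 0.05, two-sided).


Step 1: Drop any zero differences (none here) and take |d_i|.
|d| = [3, 2, 3, 3, 3, 2, 6, 5, 2]
Step 2: Midrank |d_i| (ties get averaged ranks).
ranks: |3|->5.5, |2|->2, |3|->5.5, |3|->5.5, |3|->5.5, |2|->2, |6|->9, |5|->8, |2|->2
Step 3: Attach original signs; sum ranks with positive sign and with negative sign.
W+ = 5.5 + 2 + 5.5 + 5.5 + 5.5 + 9 + 8 = 41
W- = 2 + 2 = 4
(Check: W+ + W- = 45 should equal n(n+1)/2 = 45.)
Step 4: Test statistic W = min(W+, W-) = 4.
Step 5: Ties in |d|, so use the tie-corrected normal approximation.
        E[W] = n(n+1)/4 = 9*10/4 = 22.5.
        Tie groups: |d|=2 (t=3), |d|=3 (t=4); sum(t^3 - t) = 84.
        Var[W] = n(n+1)(2n+1)/24 - sum(t^3-t)/48 = 1710/24 - 84/48 = 69.5.
        z = (W - E[W]) / sqrt(Var[W]) = (4 - 22.5) / 8.3367 = -2.2191.
        Two-sided p = 2*Phi(z) = 0.026479.
Step 6: alpha = 0.05. reject H0.

W+ = 41, W- = 4, W = min = 4, p = 0.026479, reject H0.


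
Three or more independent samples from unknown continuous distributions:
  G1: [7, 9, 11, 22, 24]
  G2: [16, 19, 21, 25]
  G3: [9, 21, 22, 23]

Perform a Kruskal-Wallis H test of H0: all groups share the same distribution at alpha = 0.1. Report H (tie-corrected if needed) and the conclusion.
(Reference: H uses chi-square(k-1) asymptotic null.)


Step 1: Combine all N = 13 observations and assign midranks.
sorted (value, group, rank): (7,G1,1), (9,G1,2.5), (9,G3,2.5), (11,G1,4), (16,G2,5), (19,G2,6), (21,G2,7.5), (21,G3,7.5), (22,G1,9.5), (22,G3,9.5), (23,G3,11), (24,G1,12), (25,G2,13)
Step 2: Sum ranks within each group.
R_1 = 29 (n_1 = 5)
R_2 = 31.5 (n_2 = 4)
R_3 = 30.5 (n_3 = 4)
Step 3: H = 12/(N(N+1)) * sum(R_i^2/n_i) - 3(N+1)
     = 12/(13*14) * (29^2/5 + 31.5^2/4 + 30.5^2/4) - 3*14
     = 0.065934 * 648.825 - 42
     = 0.779670.
Step 4: Ties present; correction factor C = 1 - 18/(13^3 - 13) = 0.991758. Corrected H = 0.779670 / 0.991758 = 0.786150.
Step 5: Under H0, H ~ chi^2(2); p-value = 0.674978.
Step 6: alpha = 0.1. fail to reject H0.

H = 0.7861, df = 2, p = 0.674978, fail to reject H0.


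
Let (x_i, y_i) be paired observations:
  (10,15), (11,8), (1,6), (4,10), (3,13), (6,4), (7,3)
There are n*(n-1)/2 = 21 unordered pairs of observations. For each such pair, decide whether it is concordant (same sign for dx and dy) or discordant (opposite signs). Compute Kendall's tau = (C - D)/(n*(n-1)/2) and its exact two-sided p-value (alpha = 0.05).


Step 1: Enumerate the 21 unordered pairs (i,j) with i<j and classify each by sign(x_j-x_i) * sign(y_j-y_i).
  (1,2):dx=+1,dy=-7->D; (1,3):dx=-9,dy=-9->C; (1,4):dx=-6,dy=-5->C; (1,5):dx=-7,dy=-2->C
  (1,6):dx=-4,dy=-11->C; (1,7):dx=-3,dy=-12->C; (2,3):dx=-10,dy=-2->C; (2,4):dx=-7,dy=+2->D
  (2,5):dx=-8,dy=+5->D; (2,6):dx=-5,dy=-4->C; (2,7):dx=-4,dy=-5->C; (3,4):dx=+3,dy=+4->C
  (3,5):dx=+2,dy=+7->C; (3,6):dx=+5,dy=-2->D; (3,7):dx=+6,dy=-3->D; (4,5):dx=-1,dy=+3->D
  (4,6):dx=+2,dy=-6->D; (4,7):dx=+3,dy=-7->D; (5,6):dx=+3,dy=-9->D; (5,7):dx=+4,dy=-10->D
  (6,7):dx=+1,dy=-1->D
Step 2: C = 10, D = 11, total pairs = 21.
Step 3: tau = (C - D)/(n(n-1)/2) = (10 - 11)/21 = -0.047619.
Step 4: Exact two-sided p-value (enumerate n! = 5040 permutations of y under H0): p = 1.000000.
Step 5: alpha = 0.05. fail to reject H0.

tau_b = -0.0476 (C=10, D=11), p = 1.000000, fail to reject H0.
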